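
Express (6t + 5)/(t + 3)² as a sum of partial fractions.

(6t + 5) = A(t + 3) + B. At t = -3: B = 6·(-3) + 5 = -13. Coeff of t: A = 6
Result: 6/(t + 3) - 13/(t + 3)²


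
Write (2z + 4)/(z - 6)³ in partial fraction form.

(2z + 4) = P(z - 6)² + Q(z - 6) + R. At z = 6: R = 2·6 + 4 = 16. Coefficients: P = 0, Q = 2
Result: 2/(z - 6)² + 16/(z - 6)³


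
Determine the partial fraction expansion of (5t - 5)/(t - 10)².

(5t - 5) = α(t - 10) + β. At t = 10: β = 5·10 - 5 = 45. Coeff of t: α = 5
Result: 5/(t - 10) + 45/(t - 10)²


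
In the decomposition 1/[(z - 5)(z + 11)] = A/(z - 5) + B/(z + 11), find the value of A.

Cover-up at z = 5: A = 1/(5 + 11) = 1/16


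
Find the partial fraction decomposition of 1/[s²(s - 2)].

Cover-up at s=2: C = 1/(2 - 0)² = 1/4. Cover-up at s=0: B = 1/(0 - 2) = -1/2. Comparing s² coeff: A = -C = -1/4
Result: (-1/4)/s - (1/2)/s² + (1/4)/(s - 2)


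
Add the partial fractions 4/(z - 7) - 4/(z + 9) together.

Common denominator (z - 7)(z + 9). Numerator: 4(z + 9) - 4(z - 7) = (4z + 36) - (4z - 28) = 64
Result: (64)/[(z - 7)(z + 9)]


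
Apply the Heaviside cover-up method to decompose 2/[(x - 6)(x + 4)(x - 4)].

Cover (x - 6), x=6: A = 2/[(6 + 4)(6 - 4)] = 1/10. Cover (x + 4), x=-4: B = 2/[(-4 - 6)(-4 - 4)] = 1/40. Cover (x - 4), x=4: C = 2/[(4 - 6)(4 + 4)] = -1/8.
Result: (1/10)/(x - 6) + (1/40)/(x + 4) - (1/8)/(x - 4)


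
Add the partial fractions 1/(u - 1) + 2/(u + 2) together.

Common denominator (u - 1)(u + 2). Numerator: 1(u + 2) + 2(u - 1) = (u + 2) + (2u - 2) = 3u
Result: (3u)/[(u - 1)(u + 2)]


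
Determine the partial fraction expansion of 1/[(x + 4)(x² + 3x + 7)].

Cover-up at x = -4: α = 1/((-4)² + 3·(-4) + 7) = 1/11. Then β = -α = -1/11, γ = -α·(3 - 4) = 1/11
Result: (1/11)/(x + 4) - ((1/11)x - 1/11)/(x² + 3x + 7)


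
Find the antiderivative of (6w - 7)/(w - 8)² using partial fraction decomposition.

Decompose: P = 6, Q = 6·8 - 7 = 41, so (6w - 7)/(w - 8)² = 6/(w - 8) + 41/(w - 8)². Integrate: ∫ P/(w - 8) dw = 6 ln|(w - 8)|; ∫ Q/(w - 8)² dw = -41/(w - 8). Sum: 6 ln|(w - 8)| - 41/(w - 8) + C


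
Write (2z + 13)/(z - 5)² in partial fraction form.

(2z + 13) = P(z - 5) + Q. At z = 5: Q = 2·5 + 13 = 23. Coeff of z: P = 2
Result: 2/(z - 5) + 23/(z - 5)²


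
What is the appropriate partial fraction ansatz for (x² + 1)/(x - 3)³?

Repeated linear factor (power 3): α/(x - 3) + β/(x - 3)² + γ/(x - 3)³


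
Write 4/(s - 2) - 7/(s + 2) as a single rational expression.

Common denominator (s - 2)(s + 2). Numerator: 4(s + 2) - 7(s - 2) = (4s + 8) - (7s - 14) = -3s + 22
Result: (-3s + 22)/[(s - 2)(s + 2)]


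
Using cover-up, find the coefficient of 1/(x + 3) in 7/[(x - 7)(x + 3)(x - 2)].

Cover (x + 3), set x=-3: 7/[(-3 - 7)(-3 - 2)] = 7/50


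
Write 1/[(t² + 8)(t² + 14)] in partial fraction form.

Coefficient matching gives A = C = 0, B = 1/(14-8) = 1/6, D = -B = -1/6
Result: (1/6)/(t² + 8) - (1/6)/(t² + 14)


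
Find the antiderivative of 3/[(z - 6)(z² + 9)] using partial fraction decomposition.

Cover-up at z=6: P = 3/(6²+9) = 1/15. Coeff matching: Q = -1/15, R = -2/5. Decomposition: (1/15)/(z - 6) - ((1/15)z + 2/5)/(z² + 9). Integrate: linear → ln, quadratic → (1/2)ln + arctan: (1/15) ln|(z - 6)| - (1/30) ln(z² + 9) - (2/15) arctan(z/3) + C


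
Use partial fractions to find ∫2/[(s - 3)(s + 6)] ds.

Decompose: 2/[(s - 3)(s + 6)] = (2/9)/(s - 3) - (2/9)/(s + 6). Integrate each term: (2/9) ln|(s - 3)| - (2/9) ln|(s + 6)| + C


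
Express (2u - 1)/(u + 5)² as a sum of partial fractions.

(2u - 1) = P(u + 5) + Q. At u = -5: Q = 2·(-5) - 1 = -11. Coeff of u: P = 2
Result: 2/(u + 5) - 11/(u + 5)²


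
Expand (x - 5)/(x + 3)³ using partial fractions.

(x - 5) = α(x + 3)² + β(x + 3) + γ. At x = -3: γ = 1·(-3) - 5 = -8. Coefficients: α = 0, β = 1
Result: 1/(x + 3)² - 8/(x + 3)³


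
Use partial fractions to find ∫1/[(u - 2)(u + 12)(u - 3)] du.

Cover-up: A = -1/14, B = 1/210, C = 1/15. Decomposition: (-1/14)/(u - 2) + (1/210)/(u + 12) + (1/15)/(u - 3). Integrate each term: (-1/14) ln|(u - 2)| + (1/210) ln|(u + 12)| + (1/15) ln|(u - 3)| + C


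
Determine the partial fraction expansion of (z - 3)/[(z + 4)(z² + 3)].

At z=-4: P = (1·(-4) - 3)/((-4)² + 3) = -7/19. Q = -P = 7/19, R = 1 - (-4)·P = -9/19
Result: (-7/19)/(z + 4) + ((7/19)z - 9/19)/(z² + 3)


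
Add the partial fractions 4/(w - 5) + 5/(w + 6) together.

Common denominator (w - 5)(w + 6). Numerator: 4(w + 6) + 5(w - 5) = (4w + 24) + (5w - 25) = 9w - 1
Result: (9w - 1)/[(w - 5)(w + 6)]


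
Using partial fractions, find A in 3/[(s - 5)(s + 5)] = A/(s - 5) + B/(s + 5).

Cover-up at s = 5: A = 3/(5 + 5) = 3/10


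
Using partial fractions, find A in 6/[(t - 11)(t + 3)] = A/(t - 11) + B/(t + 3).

Cover-up at t = 11: A = 6/(11 + 3) = 6/14 = 3/7


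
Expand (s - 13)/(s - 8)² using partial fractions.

(s - 13) = α(s - 8) + β. At s = 8: β = 1·8 - 13 = -5. Coeff of s: α = 1
Result: 1/(s - 8) - 5/(s - 8)²


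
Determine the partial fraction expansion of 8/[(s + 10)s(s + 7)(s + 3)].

Using Heaviside cover-up: (-4/105)/(s + 10) + (4/105)/s + (2/21)/(s + 7) - (2/21)/(s + 3)


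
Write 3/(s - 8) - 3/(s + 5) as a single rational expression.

Common denominator (s - 8)(s + 5). Numerator: 3(s + 5) - 3(s - 8) = (3s + 15) - (3s - 24) = 39
Result: (39)/[(s - 8)(s + 5)]


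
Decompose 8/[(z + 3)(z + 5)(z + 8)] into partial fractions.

Using cover-up method: P = 4/5, Q = -4/3, R = 8/15
Result: (4/5)/(z + 3) - (4/3)/(z + 5) + (8/15)/(z + 8)


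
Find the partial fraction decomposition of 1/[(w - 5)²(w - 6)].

Cover-up at w=6: R = 1/(6 - 5)² = 1. Cover-up at w=5: Q = 1/(5 - 6) = -1. Comparing w² coeff: P = -R = -1
Result: -1/(w - 5) - 1/(w - 5)² + 1/(w - 6)


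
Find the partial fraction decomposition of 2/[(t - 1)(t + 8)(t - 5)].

Using cover-up method: P = -1/18, Q = 2/117, R = 1/26
Result: (-1/18)/(t - 1) + (2/117)/(t + 8) + (1/26)/(t - 5)


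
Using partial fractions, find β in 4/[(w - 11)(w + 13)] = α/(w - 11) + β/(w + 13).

Cover-up at w = -13: β = 4/(-13 - 11) = -4/24 = -1/6


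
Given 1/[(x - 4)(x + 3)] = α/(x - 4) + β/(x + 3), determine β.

Cover-up at x = -3: β = 1/(-3 - 4) = -1/7


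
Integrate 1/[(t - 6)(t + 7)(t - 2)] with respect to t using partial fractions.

Cover-up: α = 1/52, β = 1/117, γ = -1/36. Decomposition: (1/52)/(t - 6) + (1/117)/(t + 7) - (1/36)/(t - 2). Integrate each term: (1/52) ln|(t - 6)| + (1/117) ln|(t + 7)| - (1/36) ln|(t - 2)| + C


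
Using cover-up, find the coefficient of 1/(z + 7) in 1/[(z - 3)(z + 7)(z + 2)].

Cover (z + 7), set z=-7: 1/[(-7 - 3)(-7 + 2)] = 1/50


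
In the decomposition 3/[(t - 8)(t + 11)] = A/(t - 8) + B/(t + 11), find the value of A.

Cover-up at t = 8: A = 3/(8 + 11) = 3/19


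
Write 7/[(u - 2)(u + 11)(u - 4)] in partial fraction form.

Using cover-up method: A = -7/26, B = 7/195, C = 7/30
Result: (-7/26)/(u - 2) + (7/195)/(u + 11) + (7/30)/(u - 4)


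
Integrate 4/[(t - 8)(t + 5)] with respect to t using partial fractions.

Decompose: 4/[(t - 8)(t + 5)] = (4/13)/(t - 8) - (4/13)/(t + 5). Integrate each term: (4/13) ln|(t - 8)| - (4/13) ln|(t + 5)| + C


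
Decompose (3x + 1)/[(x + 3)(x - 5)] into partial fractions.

At x=-3: A = (3·(-3) + 1)/(-3 - 5) = 1. At x=5: B = (3·5 + 1)/(5 + 3) = 2
Result: 1/(x + 3) + 2/(x - 5)


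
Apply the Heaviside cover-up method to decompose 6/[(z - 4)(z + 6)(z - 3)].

Cover (z - 4), z=4: α = 6/[(4 + 6)(4 - 3)] = 3/5. Cover (z + 6), z=-6: β = 6/[(-6 - 4)(-6 - 3)] = 1/15. Cover (z - 3), z=3: γ = 6/[(3 - 4)(3 + 6)] = -2/3.
Result: (3/5)/(z - 4) + (1/15)/(z + 6) - (2/3)/(z - 3)


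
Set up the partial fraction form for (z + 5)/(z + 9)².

Repeated linear factor: α/(z + 9) + β/(z + 9)²


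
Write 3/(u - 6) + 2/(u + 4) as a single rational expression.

Common denominator (u - 6)(u + 4). Numerator: 3(u + 4) + 2(u - 6) = (3u + 12) + (2u - 12) = 5u
Result: (5u)/[(u - 6)(u + 4)]


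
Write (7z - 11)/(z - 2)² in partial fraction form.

(7z - 11) = A(z - 2) + B. At z = 2: B = 7·2 - 11 = 3. Coeff of z: A = 7
Result: 7/(z - 2) + 3/(z - 2)²


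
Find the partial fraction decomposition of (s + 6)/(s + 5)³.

(s + 6) = α(s + 5)² + β(s + 5) + γ. At s = -5: γ = 1·(-5) + 6 = 1. Coefficients: α = 0, β = 1
Result: 1/(s + 5)² + 1/(s + 5)³


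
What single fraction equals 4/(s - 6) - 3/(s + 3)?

Common denominator (s - 6)(s + 3). Numerator: 4(s + 3) - 3(s - 6) = (4s + 12) - (3s - 18) = s + 30
Result: (s + 30)/[(s - 6)(s + 3)]


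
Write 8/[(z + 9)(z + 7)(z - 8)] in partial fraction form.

Using cover-up method: α = 4/17, β = -4/15, γ = 8/255
Result: (4/17)/(z + 9) - (4/15)/(z + 7) + (8/255)/(z - 8)


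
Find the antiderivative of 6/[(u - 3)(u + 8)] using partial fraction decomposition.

Decompose: 6/[(u - 3)(u + 8)] = (6/11)/(u - 3) - (6/11)/(u + 8). Integrate each term: (6/11) ln|(u - 3)| - (6/11) ln|(u + 8)| + C


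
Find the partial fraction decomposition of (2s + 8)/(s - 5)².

(2s + 8) = α(s - 5) + β. At s = 5: β = 2·5 + 8 = 18. Coeff of s: α = 2
Result: 2/(s - 5) + 18/(s - 5)²


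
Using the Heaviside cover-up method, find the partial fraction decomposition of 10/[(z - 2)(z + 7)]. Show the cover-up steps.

Cover (z - 2): set z=2, get P = 10/(2 + 7) = 10/9. Cover (z + 7): set z=-7, get Q = 10/(-7 - 2) = -10/9.
Result: (10/9)/(z - 2) - (10/9)/(z + 7)


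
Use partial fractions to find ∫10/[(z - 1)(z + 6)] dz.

Decompose: 10/[(z - 1)(z + 6)] = (10/7)/(z - 1) - (10/7)/(z + 6). Integrate each term: (10/7) ln|(z - 1)| - (10/7) ln|(z + 6)| + C


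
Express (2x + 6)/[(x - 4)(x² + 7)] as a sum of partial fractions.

At x=4: A = (2·4 + 6)/(4² + 7) = 14/23. B = -A = -14/23, C = 2 - 4·A = -10/23
Result: (14/23)/(x - 4) - ((14/23)x + 10/23)/(x² + 7)


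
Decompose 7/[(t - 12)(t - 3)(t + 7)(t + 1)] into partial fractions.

Using Heaviside cover-up: (7/2223)/(t - 12) - (7/360)/(t - 3) - (7/1140)/(t + 7) + (7/312)/(t + 1)


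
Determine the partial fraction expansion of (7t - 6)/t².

(7t - 6) = αt + β. At t = 0: β = 7·0 - 6 = -6. Coeff of t: α = 7
Result: 7/t - 6/t²


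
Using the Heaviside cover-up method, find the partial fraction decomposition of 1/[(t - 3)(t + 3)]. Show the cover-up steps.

Cover (t - 3): set t=3, get α = 1/(3 + 3) = 1/6. Cover (t + 3): set t=-3, get β = 1/(-3 - 3) = -1/6.
Result: (1/6)/(t - 3) - (1/6)/(t + 3)


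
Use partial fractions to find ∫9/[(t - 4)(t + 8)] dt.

Decompose: 9/[(t - 4)(t + 8)] = (3/4)/(t - 4) - (3/4)/(t + 8). Integrate each term: (3/4) ln|(t - 4)| - (3/4) ln|(t + 8)| + C


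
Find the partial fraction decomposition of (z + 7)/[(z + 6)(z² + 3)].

At z=-6: α = (1·(-6) + 7)/((-6)² + 3) = 1/39. β = -α = -1/39, γ = 1 - (-6)·α = 15/13
Result: (1/39)/(z + 6) - ((1/39)z - 15/13)/(z² + 3)


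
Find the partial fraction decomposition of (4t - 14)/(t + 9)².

(4t - 14) = A(t + 9) + B. At t = -9: B = 4·(-9) - 14 = -50. Coeff of t: A = 4
Result: 4/(t + 9) - 50/(t + 9)²


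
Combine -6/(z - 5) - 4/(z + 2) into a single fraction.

Common denominator (z - 5)(z + 2). Numerator: -6(z + 2) - 4(z - 5) = (-6z - 12) - (4z - 20) = -10z + 8
Result: (-10z + 8)/[(z - 5)(z + 2)]


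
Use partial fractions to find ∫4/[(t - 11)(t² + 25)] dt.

Cover-up at t=11: A = 4/(11²+25) = 2/73. Coeff matching: B = -2/73, C = -22/73. Decomposition: (2/73)/(t - 11) - ((2/73)t + 22/73)/(t² + 25). Integrate: linear → ln, quadratic → (1/2)ln + arctan: (2/73) ln|(t - 11)| - (1/73) ln(t² + 25) - (22/365) arctan(t/5) + C


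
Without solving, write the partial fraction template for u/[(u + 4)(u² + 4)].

Linear + irreducible quadratic: P/(u + 4) + (Qu + R)/(u² + 4)


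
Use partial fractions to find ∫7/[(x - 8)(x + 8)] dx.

Decompose: 7/[(x - 8)(x + 8)] = (7/16)/(x - 8) - (7/16)/(x + 8). Integrate each term: (7/16) ln|(x - 8)| - (7/16) ln|(x + 8)| + C


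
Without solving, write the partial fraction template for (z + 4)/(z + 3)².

Repeated linear factor: P/(z + 3) + Q/(z + 3)²


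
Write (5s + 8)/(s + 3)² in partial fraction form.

(5s + 8) = A(s + 3) + B. At s = -3: B = 5·(-3) + 8 = -7. Coeff of s: A = 5
Result: 5/(s + 3) - 7/(s + 3)²


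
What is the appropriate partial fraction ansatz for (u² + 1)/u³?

Repeated linear factor (power 3): A/u + B/u² + C/u³


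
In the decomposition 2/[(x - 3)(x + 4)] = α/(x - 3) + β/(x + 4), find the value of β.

Cover-up at x = -4: β = 2/(-4 - 3) = -2/7


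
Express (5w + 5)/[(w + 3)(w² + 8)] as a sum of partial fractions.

At w=-3: α = (5·(-3) + 5)/((-3)² + 8) = -10/17. β = -α = 10/17, γ = 5 - (-3)·α = 55/17
Result: (-10/17)/(w + 3) + ((10/17)w + 55/17)/(w² + 8)


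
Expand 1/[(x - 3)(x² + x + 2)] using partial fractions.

Cover-up at x = 3: P = 1/(3² + 1·3 + 2) = 1/14. Then Q = -P = -1/14, R = -P·(1 + 3) = -2/7
Result: (1/14)/(x - 3) - ((1/14)x + 2/7)/(x² + x + 2)


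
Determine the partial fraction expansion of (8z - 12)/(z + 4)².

(8z - 12) = α(z + 4) + β. At z = -4: β = 8·(-4) - 12 = -44. Coeff of z: α = 8
Result: 8/(z + 4) - 44/(z + 4)²


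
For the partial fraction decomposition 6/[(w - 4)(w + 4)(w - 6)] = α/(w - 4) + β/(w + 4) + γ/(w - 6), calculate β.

Cover-up at w = -4: β = 6/[(-4 - 4)(-4 - 6)] = 6/[(-8)(-10)] = 6/80 = 3/40


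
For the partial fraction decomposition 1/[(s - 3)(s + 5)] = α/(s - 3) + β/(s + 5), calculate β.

Cover-up at s = -5: β = 1/(-5 - 3) = -1/8


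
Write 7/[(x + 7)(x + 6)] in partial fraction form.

7/(x + 7)(x + 6) = α/(x + 7) + β/(x + 6). α = 7/(-7 + 6) = -7, β = 7/(-6 + 7) = 7
Result: -7/(x + 7) + 7/(x + 6)


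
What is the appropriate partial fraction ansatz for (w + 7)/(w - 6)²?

Repeated linear factor: α/(w - 6) + β/(w - 6)²


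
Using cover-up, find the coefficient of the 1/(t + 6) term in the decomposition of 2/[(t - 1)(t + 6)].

Cover (t + 6), set t=-6: 2/((t - 1) at t=-6) = 2/(-7) = -2/7


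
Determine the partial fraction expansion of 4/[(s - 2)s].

4/(s - 2)s = A/(s - 2) + B/s. A = 4/(2 - 0) = 2, B = 4/(0 - 2) = -2
Result: 2/(s - 2) - 2/s


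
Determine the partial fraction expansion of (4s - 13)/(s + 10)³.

(4s - 13) = A(s + 10)² + B(s + 10) + C. At s = -10: C = 4·(-10) - 13 = -53. Coefficients: A = 0, B = 4
Result: 4/(s + 10)² - 53/(s + 10)³


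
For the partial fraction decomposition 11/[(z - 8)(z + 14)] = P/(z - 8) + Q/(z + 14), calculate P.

Cover-up at z = 8: P = 11/(8 + 14) = 11/22 = 1/2


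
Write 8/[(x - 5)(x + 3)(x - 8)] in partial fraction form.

Using cover-up method: α = -1/3, β = 1/11, γ = 8/33
Result: (-1/3)/(x - 5) + (1/11)/(x + 3) + (8/33)/(x - 8)


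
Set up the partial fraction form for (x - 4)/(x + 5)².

Repeated linear factor: A/(x + 5) + B/(x + 5)²


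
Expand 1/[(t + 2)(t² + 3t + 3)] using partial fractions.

Cover-up at t = -2: P = 1/((-2)² + 3·(-2) + 3) = 1. Then Q = -P = -1, R = -P·(3 - 2) = -1
Result: 1/(t + 2) - (t + 1)/(t² + 3t + 3)


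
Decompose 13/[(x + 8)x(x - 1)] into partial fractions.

Using cover-up method: P = 13/72, Q = -13/8, R = 13/9
Result: (13/72)/(x + 8) - (13/8)/x + (13/9)/(x - 1)


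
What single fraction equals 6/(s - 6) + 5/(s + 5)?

Common denominator (s - 6)(s + 5). Numerator: 6(s + 5) + 5(s - 6) = (6s + 30) + (5s - 30) = 11s
Result: (11s)/[(s - 6)(s + 5)]


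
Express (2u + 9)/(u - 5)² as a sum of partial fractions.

(2u + 9) = P(u - 5) + Q. At u = 5: Q = 2·5 + 9 = 19. Coeff of u: P = 2
Result: 2/(u - 5) + 19/(u - 5)²


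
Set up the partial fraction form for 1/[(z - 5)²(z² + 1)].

Repeated linear + quadratic: P/(z - 5) + Q/(z - 5)² + (Rz + S)/(z² + 1)


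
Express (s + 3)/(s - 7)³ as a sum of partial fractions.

(s + 3) = A(s - 7)² + B(s - 7) + C. At s = 7: C = 1·7 + 3 = 10. Coefficients: A = 0, B = 1
Result: 1/(s - 7)² + 10/(s - 7)³


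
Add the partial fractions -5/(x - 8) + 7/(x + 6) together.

Common denominator (x - 8)(x + 6). Numerator: -5(x + 6) + 7(x - 8) = (-5x - 30) + (7x - 56) = 2x - 86
Result: (2x - 86)/[(x - 8)(x + 6)]


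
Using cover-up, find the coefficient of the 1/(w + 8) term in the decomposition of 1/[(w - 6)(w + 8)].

Cover (w + 8), set w=-8: 1/((w - 6) at w=-8) = 1/(-14) = -1/14


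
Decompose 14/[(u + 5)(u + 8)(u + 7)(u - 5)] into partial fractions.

Using Heaviside cover-up: (-7/30)/(u + 5) - (14/39)/(u + 8) + (7/12)/(u + 7) + (7/780)/(u - 5)


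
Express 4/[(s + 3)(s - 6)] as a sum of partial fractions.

4/(s + 3)(s - 6) = P/(s + 3) + Q/(s - 6). P = 4/(-3 - 6) = -4/9, Q = 4/(6 + 3) = 4/9
Result: (-4/9)/(s + 3) + (4/9)/(s - 6)


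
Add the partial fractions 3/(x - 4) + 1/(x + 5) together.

Common denominator (x - 4)(x + 5). Numerator: 3(x + 5) + 1(x - 4) = (3x + 15) + (x - 4) = 4x + 11
Result: (4x + 11)/[(x - 4)(x + 5)]


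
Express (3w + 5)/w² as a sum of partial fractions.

(3w + 5) = αw + β. At w = 0: β = 3·0 + 5 = 5. Coeff of w: α = 3
Result: 3/w + 5/w²


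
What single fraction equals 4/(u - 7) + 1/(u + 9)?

Common denominator (u - 7)(u + 9). Numerator: 4(u + 9) + 1(u - 7) = (4u + 36) + (u - 7) = 5u + 29
Result: (5u + 29)/[(u - 7)(u + 9)]


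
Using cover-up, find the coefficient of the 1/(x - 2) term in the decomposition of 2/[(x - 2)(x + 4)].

Cover (x - 2), set x=2: 2/((x + 4) at x=2) = 2/(6) = 1/3


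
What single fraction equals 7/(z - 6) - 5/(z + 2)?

Common denominator (z - 6)(z + 2). Numerator: 7(z + 2) - 5(z - 6) = (7z + 14) - (5z - 30) = 2z + 44
Result: (2z + 44)/[(z - 6)(z + 2)]


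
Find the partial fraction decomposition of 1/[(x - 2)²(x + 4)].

Cover-up at x=-4: R = 1/(-4 - 2)² = 1/36. Cover-up at x=2: Q = 1/(2 + 4) = 1/6. Comparing x² coeff: P = -R = -1/36
Result: (-1/36)/(x - 2) + (1/6)/(x - 2)² + (1/36)/(x + 4)


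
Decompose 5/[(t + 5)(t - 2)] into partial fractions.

5/(t + 5)(t - 2) = A/(t + 5) + B/(t - 2). A = 5/(-5 - 2) = -5/7, B = 5/(2 + 5) = 5/7
Result: (-5/7)/(t + 5) + (5/7)/(t - 2)


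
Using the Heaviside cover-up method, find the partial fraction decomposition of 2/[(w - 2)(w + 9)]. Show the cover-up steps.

Cover (w - 2): set w=2, get α = 2/(2 + 9) = 2/11. Cover (w + 9): set w=-9, get β = 2/(-9 - 2) = -2/11.
Result: (2/11)/(w - 2) - (2/11)/(w + 9)


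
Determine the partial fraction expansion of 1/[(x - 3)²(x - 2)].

Cover-up at x=2: R = 1/(2 - 3)² = 1. Cover-up at x=3: Q = 1/(3 - 2) = 1. Comparing x² coeff: P = -R = -1
Result: -1/(x - 3) + 1/(x - 3)² + 1/(x - 2)


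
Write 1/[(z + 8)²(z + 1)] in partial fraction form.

Cover-up at z=-1: R = 1/(-1 + 8)² = 1/49. Cover-up at z=-8: Q = 1/(-8 + 1) = -1/7. Comparing z² coeff: P = -R = -1/49
Result: (-1/49)/(z + 8) - (1/7)/(z + 8)² + (1/49)/(z + 1)


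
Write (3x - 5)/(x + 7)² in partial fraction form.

(3x - 5) = A(x + 7) + B. At x = -7: B = 3·(-7) - 5 = -26. Coeff of x: A = 3
Result: 3/(x + 7) - 26/(x + 7)²


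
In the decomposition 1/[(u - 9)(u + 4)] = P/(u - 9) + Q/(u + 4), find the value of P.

Cover-up at u = 9: P = 1/(9 + 4) = 1/13


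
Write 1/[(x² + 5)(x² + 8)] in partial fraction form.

Coefficient matching gives A = C = 0, B = 1/(8-5) = 1/3, D = -B = -1/3
Result: (1/3)/(x² + 5) - (1/3)/(x² + 8)


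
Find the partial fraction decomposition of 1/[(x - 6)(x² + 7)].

Cover-up at x = 6: P = 1/(6² + 7) = 1/43. Then Q = -P = -1/43, R = -P·(0 + 6) = -6/43
Result: (1/43)/(x - 6) - ((1/43)x + 6/43)/(x² + 7)


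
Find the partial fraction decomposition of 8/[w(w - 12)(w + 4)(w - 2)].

Using Heaviside cover-up: (1/12)/w + (1/240)/(w - 12) - (1/48)/(w + 4) - (1/15)/(w - 2)


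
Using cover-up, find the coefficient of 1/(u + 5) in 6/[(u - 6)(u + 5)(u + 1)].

Cover (u + 5), set u=-5: 6/[(-5 - 6)(-5 + 1)] = 3/22


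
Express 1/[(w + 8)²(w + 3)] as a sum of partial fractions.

Cover-up at w=-3: C = 1/(-3 + 8)² = 1/25. Cover-up at w=-8: B = 1/(-8 + 3) = -1/5. Comparing w² coeff: A = -C = -1/25
Result: (-1/25)/(w + 8) - (1/5)/(w + 8)² + (1/25)/(w + 3)


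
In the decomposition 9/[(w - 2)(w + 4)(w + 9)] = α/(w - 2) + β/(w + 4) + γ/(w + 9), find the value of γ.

Cover-up at w = -9: γ = 9/[(-9 - 2)(-9 + 4)] = 9/[(-11)(-5)] = 9/55


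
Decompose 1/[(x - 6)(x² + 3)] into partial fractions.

Cover-up at x = 6: P = 1/(6² + 3) = 1/39. Then Q = -P = -1/39, R = -P·(0 + 6) = -2/13
Result: (1/39)/(x - 6) - ((1/39)x + 2/13)/(x² + 3)


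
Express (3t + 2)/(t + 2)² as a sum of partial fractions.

(3t + 2) = A(t + 2) + B. At t = -2: B = 3·(-2) + 2 = -4. Coeff of t: A = 3
Result: 3/(t + 2) - 4/(t + 2)²


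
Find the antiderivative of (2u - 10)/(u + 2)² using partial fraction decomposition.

Decompose: A = 2, B = 2·(-2) - 10 = -14, so (2u - 10)/(u + 2)² = 2/(u + 2) - 14/(u + 2)². Integrate: ∫ A/(u + 2) du = 2 ln|(u + 2)|; ∫ B/(u + 2)² du = 14/(u + 2). Sum: 2 ln|(u + 2)| + 14/(u + 2) + C


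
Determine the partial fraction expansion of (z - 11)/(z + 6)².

(z - 11) = P(z + 6) + Q. At z = -6: Q = 1·(-6) - 11 = -17. Coeff of z: P = 1
Result: 1/(z + 6) - 17/(z + 6)²


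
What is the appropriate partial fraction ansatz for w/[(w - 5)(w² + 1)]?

Linear + irreducible quadratic: A/(w - 5) + (Bw + C)/(w² + 1)


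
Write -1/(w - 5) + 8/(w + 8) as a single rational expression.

Common denominator (w - 5)(w + 8). Numerator: -1(w + 8) + 8(w - 5) = (-w - 8) + (8w - 40) = 7w - 48
Result: (7w - 48)/[(w - 5)(w + 8)]


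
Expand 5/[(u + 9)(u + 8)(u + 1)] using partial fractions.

Using cover-up method: A = 5/8, B = -5/7, C = 5/56
Result: (5/8)/(u + 9) - (5/7)/(u + 8) + (5/56)/(u + 1)


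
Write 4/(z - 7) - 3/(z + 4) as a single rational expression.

Common denominator (z - 7)(z + 4). Numerator: 4(z + 4) - 3(z - 7) = (4z + 16) - (3z - 21) = z + 37
Result: (z + 37)/[(z - 7)(z + 4)]


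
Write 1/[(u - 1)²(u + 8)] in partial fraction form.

Cover-up at u=-8: γ = 1/(-8 - 1)² = 1/81. Cover-up at u=1: β = 1/(1 + 8) = 1/9. Comparing u² coeff: α = -γ = -1/81
Result: (-1/81)/(u - 1) + (1/9)/(u - 1)² + (1/81)/(u + 8)


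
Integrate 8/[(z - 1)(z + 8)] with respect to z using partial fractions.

Decompose: 8/[(z - 1)(z + 8)] = (8/9)/(z - 1) - (8/9)/(z + 8). Integrate each term: (8/9) ln|(z - 1)| - (8/9) ln|(z + 8)| + C


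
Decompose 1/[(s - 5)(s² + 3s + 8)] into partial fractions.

Cover-up at s = 5: P = 1/(5² + 3·5 + 8) = 1/48. Then Q = -P = -1/48, R = -P·(3 + 5) = -1/6
Result: (1/48)/(s - 5) - ((1/48)s + 1/6)/(s² + 3s + 8)


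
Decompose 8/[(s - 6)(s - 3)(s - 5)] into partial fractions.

Using cover-up method: P = 8/3, Q = 4/3, R = -4
Result: (8/3)/(s - 6) + (4/3)/(s - 3) - 4/(s - 5)


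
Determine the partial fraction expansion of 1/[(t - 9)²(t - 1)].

Cover-up at t=1: R = 1/(1 - 9)² = 1/64. Cover-up at t=9: Q = 1/(9 - 1) = 1/8. Comparing t² coeff: P = -R = -1/64
Result: (-1/64)/(t - 9) + (1/8)/(t - 9)² + (1/64)/(t - 1)


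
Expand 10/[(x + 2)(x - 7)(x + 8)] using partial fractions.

Using cover-up method: P = -5/27, Q = 2/27, R = 1/9
Result: (-5/27)/(x + 2) + (2/27)/(x - 7) + (1/9)/(x + 8)


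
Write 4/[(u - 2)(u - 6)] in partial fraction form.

4/(u - 2)(u - 6) = A/(u - 2) + B/(u - 6). A = 4/(2 - 6) = -1, B = 4/(6 - 2) = 1
Result: -1/(u - 2) + 1/(u - 6)


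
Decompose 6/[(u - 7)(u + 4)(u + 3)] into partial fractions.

Using cover-up method: α = 3/55, β = 6/11, γ = -3/5
Result: (3/55)/(u - 7) + (6/11)/(u + 4) - (3/5)/(u + 3)


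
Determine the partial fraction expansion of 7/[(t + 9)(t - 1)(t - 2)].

Using cover-up method: P = 7/110, Q = -7/10, R = 7/11
Result: (7/110)/(t + 9) - (7/10)/(t - 1) + (7/11)/(t - 2)


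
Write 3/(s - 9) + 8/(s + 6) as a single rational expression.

Common denominator (s - 9)(s + 6). Numerator: 3(s + 6) + 8(s - 9) = (3s + 18) + (8s - 72) = 11s - 54
Result: (11s - 54)/[(s - 9)(s + 6)]


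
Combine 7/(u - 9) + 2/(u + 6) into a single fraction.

Common denominator (u - 9)(u + 6). Numerator: 7(u + 6) + 2(u - 9) = (7u + 42) + (2u - 18) = 9u + 24
Result: (9u + 24)/[(u - 9)(u + 6)]


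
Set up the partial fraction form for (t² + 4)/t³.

Repeated linear factor (power 3): P/t + Q/t² + R/t³


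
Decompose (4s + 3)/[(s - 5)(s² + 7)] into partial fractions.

At s=5: P = (4·5 + 3)/(5² + 7) = 23/32. Q = -P = -23/32, R = 4 - 5·P = 13/32
Result: (23/32)/(s - 5) - ((23/32)s - 13/32)/(s² + 7)


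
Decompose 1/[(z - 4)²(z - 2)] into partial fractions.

Cover-up at z=2: C = 1/(2 - 4)² = 1/4. Cover-up at z=4: B = 1/(4 - 2) = 1/2. Comparing z² coeff: A = -C = -1/4
Result: (-1/4)/(z - 4) + (1/2)/(z - 4)² + (1/4)/(z - 2)


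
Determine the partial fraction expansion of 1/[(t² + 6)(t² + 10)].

Coefficient matching gives A = C = 0, B = 1/(10-6) = 1/4, D = -B = -1/4
Result: (1/4)/(t² + 6) - (1/4)/(t² + 10)


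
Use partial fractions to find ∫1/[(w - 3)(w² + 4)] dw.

Cover-up at w=3: P = 1/(3²+4) = 1/13. Coeff matching: Q = -1/13, R = -3/13. Decomposition: (1/13)/(w - 3) - ((1/13)w + 3/13)/(w² + 4). Integrate: linear → ln, quadratic → (1/2)ln + arctan: (1/13) ln|(w - 3)| - (1/26) ln(w² + 4) - (3/26) arctan(w/2) + C


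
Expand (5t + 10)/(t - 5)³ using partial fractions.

(5t + 10) = P(t - 5)² + Q(t - 5) + R. At t = 5: R = 5·5 + 10 = 35. Coefficients: P = 0, Q = 5
Result: 5/(t - 5)² + 35/(t - 5)³


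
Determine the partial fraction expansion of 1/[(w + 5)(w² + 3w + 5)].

Cover-up at w = -5: P = 1/((-5)² + 3·(-5) + 5) = 1/15. Then Q = -P = -1/15, R = -P·(3 - 5) = 2/15
Result: (1/15)/(w + 5) - ((1/15)w - 2/15)/(w² + 3w + 5)


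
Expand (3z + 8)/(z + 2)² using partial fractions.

(3z + 8) = P(z + 2) + Q. At z = -2: Q = 3·(-2) + 8 = 2. Coeff of z: P = 3
Result: 3/(z + 2) + 2/(z + 2)²


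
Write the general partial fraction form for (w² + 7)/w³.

Repeated linear factor (power 3): α/w + β/w² + γ/w³


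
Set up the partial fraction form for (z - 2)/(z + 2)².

Repeated linear factor: P/(z + 2) + Q/(z + 2)²


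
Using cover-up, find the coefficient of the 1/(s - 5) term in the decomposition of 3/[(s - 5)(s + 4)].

Cover (s - 5), set s=5: 3/((s + 4) at s=5) = 3/(9) = 1/3


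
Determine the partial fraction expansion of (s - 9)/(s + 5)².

(s - 9) = α(s + 5) + β. At s = -5: β = 1·(-5) - 9 = -14. Coeff of s: α = 1
Result: 1/(s + 5) - 14/(s + 5)²


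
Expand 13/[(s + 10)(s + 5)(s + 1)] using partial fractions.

Using cover-up method: α = 13/45, β = -13/20, γ = 13/36
Result: (13/45)/(s + 10) - (13/20)/(s + 5) + (13/36)/(s + 1)


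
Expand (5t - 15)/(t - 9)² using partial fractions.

(5t - 15) = A(t - 9) + B. At t = 9: B = 5·9 - 15 = 30. Coeff of t: A = 5
Result: 5/(t - 9) + 30/(t - 9)²


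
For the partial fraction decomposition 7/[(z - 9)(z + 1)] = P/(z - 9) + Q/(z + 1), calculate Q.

Cover-up at z = -1: Q = 7/(-1 - 9) = -7/10


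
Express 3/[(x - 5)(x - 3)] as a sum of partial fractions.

3/(x - 5)(x - 3) = α/(x - 5) + β/(x - 3). α = 3/(5 - 3) = 3/2, β = 3/(3 - 5) = -3/2
Result: (3/2)/(x - 5) - (3/2)/(x - 3)


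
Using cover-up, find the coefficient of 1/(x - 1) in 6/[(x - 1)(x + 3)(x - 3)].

Cover (x - 1), set x=1: 6/[(1 + 3)(1 - 3)] = -3/4


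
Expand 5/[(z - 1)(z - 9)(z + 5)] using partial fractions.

Using cover-up method: α = -5/48, β = 5/112, γ = 5/84
Result: (-5/48)/(z - 1) + (5/112)/(z - 9) + (5/84)/(z + 5)


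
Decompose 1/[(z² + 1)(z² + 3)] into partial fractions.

Coefficient matching gives A = C = 0, B = 1/(3-1) = 1/2, D = -B = -1/2
Result: (1/2)/(z² + 1) - (1/2)/(z² + 3)


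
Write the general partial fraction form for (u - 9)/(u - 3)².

Repeated linear factor: P/(u - 3) + Q/(u - 3)²


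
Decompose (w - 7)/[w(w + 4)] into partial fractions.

At w=0: A = (1·0 - 7)/(0 + 4) = -7/4. At w=-4: B = (1·(-4) - 7)/(-4 - 0) = 11/4
Result: (-7/4)/w + (11/4)/(w + 4)


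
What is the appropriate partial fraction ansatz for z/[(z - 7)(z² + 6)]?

Linear + irreducible quadratic: α/(z - 7) + (βz + γ)/(z² + 6)


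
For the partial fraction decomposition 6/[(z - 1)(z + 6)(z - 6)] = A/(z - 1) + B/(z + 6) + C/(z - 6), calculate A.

Cover-up at z = 1: A = 6/[(1 + 6)(1 - 6)] = 6/[(7)(-5)] = -6/35


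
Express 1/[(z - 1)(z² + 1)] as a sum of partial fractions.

Cover-up at z = 1: P = 1/(1² + 1) = 1/2. Then Q = -P = -1/2, R = -P·(0 + 1) = -1/2
Result: (1/2)/(z - 1) - ((1/2)z + 1/2)/(z² + 1)


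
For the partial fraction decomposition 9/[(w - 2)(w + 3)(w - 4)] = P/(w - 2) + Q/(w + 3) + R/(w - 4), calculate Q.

Cover-up at w = -3: Q = 9/[(-3 - 2)(-3 - 4)] = 9/[(-5)(-7)] = 9/35


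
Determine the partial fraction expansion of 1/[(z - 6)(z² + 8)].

Cover-up at z = 6: α = 1/(6² + 8) = 1/44. Then β = -α = -1/44, γ = -α·(0 + 6) = -3/22
Result: (1/44)/(z - 6) - ((1/44)z + 3/22)/(z² + 8)


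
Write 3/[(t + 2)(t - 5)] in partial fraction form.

3/(t + 2)(t - 5) = A/(t + 2) + B/(t - 5). A = 3/(-2 - 5) = -3/7, B = 3/(5 + 2) = 3/7
Result: (-3/7)/(t + 2) + (3/7)/(t - 5)


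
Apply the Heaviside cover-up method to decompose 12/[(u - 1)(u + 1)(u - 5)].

Cover (u - 1), u=1: P = 12/[(1 + 1)(1 - 5)] = -3/2. Cover (u + 1), u=-1: Q = 12/[(-1 - 1)(-1 - 5)] = 1. Cover (u - 5), u=5: R = 12/[(5 - 1)(5 + 1)] = 1/2.
Result: (-3/2)/(u - 1) + 1/(u + 1) + (1/2)/(u - 5)


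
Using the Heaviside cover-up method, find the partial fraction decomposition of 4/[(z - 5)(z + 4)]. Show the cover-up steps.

Cover (z - 5): set z=5, get A = 4/(5 + 4) = 4/9. Cover (z + 4): set z=-4, get B = 4/(-4 - 5) = -4/9.
Result: (4/9)/(z - 5) - (4/9)/(z + 4)


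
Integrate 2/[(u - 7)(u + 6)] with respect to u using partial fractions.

Decompose: 2/[(u - 7)(u + 6)] = (2/13)/(u - 7) - (2/13)/(u + 6). Integrate each term: (2/13) ln|(u - 7)| - (2/13) ln|(u + 6)| + C


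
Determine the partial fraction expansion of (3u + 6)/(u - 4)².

(3u + 6) = P(u - 4) + Q. At u = 4: Q = 3·4 + 6 = 18. Coeff of u: P = 3
Result: 3/(u - 4) + 18/(u - 4)²


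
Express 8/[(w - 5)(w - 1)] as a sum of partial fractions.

8/(w - 5)(w - 1) = A/(w - 5) + B/(w - 1). A = 8/(5 - 1) = 2, B = 8/(1 - 5) = -2
Result: 2/(w - 5) - 2/(w - 1)


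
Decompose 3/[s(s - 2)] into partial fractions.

3/s(s - 2) = α/s + β/(s - 2). α = 3/(0 - 2) = -3/2, β = 3/(2 - 0) = 3/2
Result: (-3/2)/s + (3/2)/(s - 2)


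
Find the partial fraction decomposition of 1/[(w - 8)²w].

Cover-up at w=0: γ = 1/(0 - 8)² = 1/64. Cover-up at w=8: β = 1/(8 - 0) = 1/8. Comparing w² coeff: α = -γ = -1/64
Result: (-1/64)/(w - 8) + (1/8)/(w - 8)² + (1/64)/w


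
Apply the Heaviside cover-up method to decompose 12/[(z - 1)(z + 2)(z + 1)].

Cover (z - 1), z=1: P = 12/[(1 + 2)(1 + 1)] = 2. Cover (z + 2), z=-2: Q = 12/[(-2 - 1)(-2 + 1)] = 4. Cover (z + 1), z=-1: R = 12/[(-1 - 1)(-1 + 2)] = -6.
Result: 2/(z - 1) + 4/(z + 2) - 6/(z + 1)


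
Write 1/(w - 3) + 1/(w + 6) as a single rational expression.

Common denominator (w - 3)(w + 6). Numerator: 1(w + 6) + 1(w - 3) = (w + 6) + (w - 3) = 2w + 3
Result: (2w + 3)/[(w - 3)(w + 6)]


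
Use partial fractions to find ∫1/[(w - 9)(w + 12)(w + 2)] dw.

Cover-up: P = 1/231, Q = 1/210, R = -1/110. Decomposition: (1/231)/(w - 9) + (1/210)/(w + 12) - (1/110)/(w + 2). Integrate each term: (1/231) ln|(w - 9)| + (1/210) ln|(w + 12)| - (1/110) ln|(w + 2)| + C


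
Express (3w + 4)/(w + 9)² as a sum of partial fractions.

(3w + 4) = α(w + 9) + β. At w = -9: β = 3·(-9) + 4 = -23. Coeff of w: α = 3
Result: 3/(w + 9) - 23/(w + 9)²


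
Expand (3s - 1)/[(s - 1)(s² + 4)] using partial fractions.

At s=1: A = (3·1 - 1)/(1² + 4) = 2/5. B = -A = -2/5, C = 3 - 1·A = 13/5
Result: (2/5)/(s - 1) - ((2/5)s - 13/5)/(s² + 4)


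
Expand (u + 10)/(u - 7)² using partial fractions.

(u + 10) = A(u - 7) + B. At u = 7: B = 1·7 + 10 = 17. Coeff of u: A = 1
Result: 1/(u - 7) + 17/(u - 7)²


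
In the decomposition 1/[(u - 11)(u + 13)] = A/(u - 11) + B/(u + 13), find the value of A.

Cover-up at u = 11: A = 1/(11 + 13) = 1/24


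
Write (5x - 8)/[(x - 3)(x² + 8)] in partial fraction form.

At x=3: α = (5·3 - 8)/(3² + 8) = 7/17. β = -α = -7/17, γ = 5 - 3·α = 64/17
Result: (7/17)/(x - 3) - ((7/17)x - 64/17)/(x² + 8)


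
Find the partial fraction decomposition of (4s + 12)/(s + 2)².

(4s + 12) = A(s + 2) + B. At s = -2: B = 4·(-2) + 12 = 4. Coeff of s: A = 4
Result: 4/(s + 2) + 4/(s + 2)²


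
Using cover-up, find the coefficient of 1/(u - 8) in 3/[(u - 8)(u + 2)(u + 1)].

Cover (u - 8), set u=8: 3/[(8 + 2)(8 + 1)] = 1/30


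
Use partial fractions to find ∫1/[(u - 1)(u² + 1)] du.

Cover-up at u=1: P = 1/(1²+1) = 1/2. Coeff matching: Q = -1/2, R = -1/2. Decomposition: (1/2)/(u - 1) - ((1/2)u + 1/2)/(u² + 1). Integrate: linear → ln, quadratic → (1/2)ln + arctan: (1/2) ln|(u - 1)| - (1/4) ln(u² + 1) - (1/2) arctan(u) + C


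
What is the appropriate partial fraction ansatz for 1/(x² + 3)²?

Repeated quadratic factor: (Ax + B)/(x² + 3) + (Cx + D)/(x² + 3)²


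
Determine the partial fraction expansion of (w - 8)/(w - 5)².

(w - 8) = α(w - 5) + β. At w = 5: β = 1·5 - 8 = -3. Coeff of w: α = 1
Result: 1/(w - 5) - 3/(w - 5)²


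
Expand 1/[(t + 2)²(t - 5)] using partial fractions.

Cover-up at t=5: γ = 1/(5 + 2)² = 1/49. Cover-up at t=-2: β = 1/(-2 - 5) = -1/7. Comparing t² coeff: α = -γ = -1/49
Result: (-1/49)/(t + 2) - (1/7)/(t + 2)² + (1/49)/(t - 5)


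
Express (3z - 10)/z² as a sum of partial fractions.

(3z - 10) = Pz + Q. At z = 0: Q = 3·0 - 10 = -10. Coeff of z: P = 3
Result: 3/z - 10/z²


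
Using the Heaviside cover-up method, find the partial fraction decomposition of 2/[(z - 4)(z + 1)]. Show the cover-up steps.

Cover (z - 4): set z=4, get A = 2/(4 + 1) = 2/5. Cover (z + 1): set z=-1, get B = 2/(-1 - 4) = -2/5.
Result: (2/5)/(z - 4) - (2/5)/(z + 1)


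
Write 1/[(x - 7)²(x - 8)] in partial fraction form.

Cover-up at x=8: R = 1/(8 - 7)² = 1. Cover-up at x=7: Q = 1/(7 - 8) = -1. Comparing x² coeff: P = -R = -1
Result: -1/(x - 7) - 1/(x - 7)² + 1/(x - 8)


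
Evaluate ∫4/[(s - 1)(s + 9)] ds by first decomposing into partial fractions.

Decompose: 4/[(s - 1)(s + 9)] = (2/5)/(s - 1) - (2/5)/(s + 9). Integrate each term: (2/5) ln|(s - 1)| - (2/5) ln|(s + 9)| + C


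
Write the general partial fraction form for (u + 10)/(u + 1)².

Repeated linear factor: P/(u + 1) + Q/(u + 1)²


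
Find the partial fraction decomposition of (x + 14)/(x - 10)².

(x + 14) = α(x - 10) + β. At x = 10: β = 1·10 + 14 = 24. Coeff of x: α = 1
Result: 1/(x - 10) + 24/(x - 10)²


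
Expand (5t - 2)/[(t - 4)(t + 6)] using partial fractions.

At t=4: α = (5·4 - 2)/(4 + 6) = 9/5. At t=-6: β = (5·(-6) - 2)/(-6 - 4) = 16/5
Result: (9/5)/(t - 4) + (16/5)/(t + 6)


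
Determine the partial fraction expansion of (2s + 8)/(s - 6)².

(2s + 8) = A(s - 6) + B. At s = 6: B = 2·6 + 8 = 20. Coeff of s: A = 2
Result: 2/(s - 6) + 20/(s - 6)²


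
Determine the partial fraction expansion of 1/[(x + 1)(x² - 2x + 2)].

Cover-up at x = -1: α = 1/((-1)² - 2·(-1) + 2) = 1/5. Then β = -α = -1/5, γ = -α·(-2 - 1) = 3/5
Result: (1/5)/(x + 1) - ((1/5)x - 3/5)/(x² - 2x + 2)


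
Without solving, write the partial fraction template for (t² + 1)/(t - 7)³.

Repeated linear factor (power 3): A/(t - 7) + B/(t - 7)² + C/(t - 7)³


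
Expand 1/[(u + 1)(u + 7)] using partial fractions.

1/(u + 1)(u + 7) = A/(u + 1) + B/(u + 7). A = 1/(-1 + 7) = 1/6, B = 1/(-7 + 1) = -1/6
Result: (1/6)/(u + 1) - (1/6)/(u + 7)


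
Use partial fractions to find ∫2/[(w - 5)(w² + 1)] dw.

Cover-up at w=5: α = 2/(5²+1) = 1/13. Coeff matching: β = -1/13, γ = -5/13. Decomposition: (1/13)/(w - 5) - ((1/13)w + 5/13)/(w² + 1). Integrate: linear → ln, quadratic → (1/2)ln + arctan: (1/13) ln|(w - 5)| - (1/26) ln(w² + 1) - (5/13) arctan(w) + C


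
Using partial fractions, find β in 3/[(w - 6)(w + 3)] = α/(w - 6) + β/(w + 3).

Cover-up at w = -3: β = 3/(-3 - 6) = -3/9 = -1/3


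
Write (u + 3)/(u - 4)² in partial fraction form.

(u + 3) = A(u - 4) + B. At u = 4: B = 1·4 + 3 = 7. Coeff of u: A = 1
Result: 1/(u - 4) + 7/(u - 4)²


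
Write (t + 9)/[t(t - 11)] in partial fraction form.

At t=0: P = (1·0 + 9)/(0 - 11) = -9/11. At t=11: Q = (1·11 + 9)/(11 - 0) = 20/11
Result: (-9/11)/t + (20/11)/(t - 11)


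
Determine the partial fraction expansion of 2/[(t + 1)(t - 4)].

2/(t + 1)(t - 4) = α/(t + 1) + β/(t - 4). α = 2/(-1 - 4) = -2/5, β = 2/(4 + 1) = 2/5
Result: (-2/5)/(t + 1) + (2/5)/(t - 4)


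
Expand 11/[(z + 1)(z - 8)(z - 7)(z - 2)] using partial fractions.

Using Heaviside cover-up: (-11/216)/(z + 1) + (11/54)/(z - 8) - (11/40)/(z - 7) + (11/90)/(z - 2)


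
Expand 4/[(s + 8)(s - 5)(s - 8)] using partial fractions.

Using cover-up method: P = 1/52, Q = -4/39, R = 1/12
Result: (1/52)/(s + 8) - (4/39)/(s - 5) + (1/12)/(s - 8)


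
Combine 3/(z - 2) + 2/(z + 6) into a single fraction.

Common denominator (z - 2)(z + 6). Numerator: 3(z + 6) + 2(z - 2) = (3z + 18) + (2z - 4) = 5z + 14
Result: (5z + 14)/[(z - 2)(z + 6)]


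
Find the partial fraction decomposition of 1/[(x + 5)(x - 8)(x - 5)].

Using cover-up method: P = 1/130, Q = 1/39, R = -1/30
Result: (1/130)/(x + 5) + (1/39)/(x - 8) - (1/30)/(x - 5)


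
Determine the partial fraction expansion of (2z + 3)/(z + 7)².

(2z + 3) = P(z + 7) + Q. At z = -7: Q = 2·(-7) + 3 = -11. Coeff of z: P = 2
Result: 2/(z + 7) - 11/(z + 7)²


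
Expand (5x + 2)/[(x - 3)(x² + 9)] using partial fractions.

At x=3: P = (5·3 + 2)/(3² + 9) = 17/18. Q = -P = -17/18, R = 5 - 3·P = 13/6
Result: (17/18)/(x - 3) - ((17/18)x - 13/6)/(x² + 9)


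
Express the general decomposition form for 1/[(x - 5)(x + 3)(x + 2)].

Three distinct linear factors: P/(x - 5) + Q/(x + 3) + R/(x + 2)


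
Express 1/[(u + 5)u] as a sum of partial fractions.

1/(u + 5)u = P/(u + 5) + Q/u. P = 1/(-5 - 0) = -1/5, Q = 1/(0 + 5) = 1/5
Result: (-1/5)/(u + 5) + (1/5)/u


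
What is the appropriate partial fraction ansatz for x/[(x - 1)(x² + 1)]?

Linear + irreducible quadratic: α/(x - 1) + (βx + γ)/(x² + 1)


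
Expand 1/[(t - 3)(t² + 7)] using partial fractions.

Cover-up at t = 3: P = 1/(3² + 7) = 1/16. Then Q = -P = -1/16, R = -P·(0 + 3) = -3/16
Result: (1/16)/(t - 3) - ((1/16)t + 3/16)/(t² + 7)


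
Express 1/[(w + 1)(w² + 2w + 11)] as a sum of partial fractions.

Cover-up at w = -1: α = 1/((-1)² + 2·(-1) + 11) = 1/10. Then β = -α = -1/10, γ = -α·(2 - 1) = -1/10
Result: (1/10)/(w + 1) - ((1/10)w + 1/10)/(w² + 2w + 11)


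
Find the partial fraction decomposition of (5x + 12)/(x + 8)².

(5x + 12) = P(x + 8) + Q. At x = -8: Q = 5·(-8) + 12 = -28. Coeff of x: P = 5
Result: 5/(x + 8) - 28/(x + 8)²


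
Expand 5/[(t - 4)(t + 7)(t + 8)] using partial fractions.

Using cover-up method: A = 5/132, B = -5/11, C = 5/12
Result: (5/132)/(t - 4) - (5/11)/(t + 7) + (5/12)/(t + 8)


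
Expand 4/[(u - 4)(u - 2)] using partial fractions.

4/(u - 4)(u - 2) = A/(u - 4) + B/(u - 2). A = 4/(4 - 2) = 2, B = 4/(2 - 4) = -2
Result: 2/(u - 4) - 2/(u - 2)


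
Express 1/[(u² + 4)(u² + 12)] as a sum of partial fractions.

Coefficient matching gives P = R = 0, Q = 1/(12-4) = 1/8, S = -Q = -1/8
Result: (1/8)/(u² + 4) - (1/8)/(u² + 12)
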